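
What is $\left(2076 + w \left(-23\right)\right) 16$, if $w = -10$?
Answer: $36896$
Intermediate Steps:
$\left(2076 + w \left(-23\right)\right) 16 = \left(2076 - -230\right) 16 = \left(2076 + 230\right) 16 = 2306 \cdot 16 = 36896$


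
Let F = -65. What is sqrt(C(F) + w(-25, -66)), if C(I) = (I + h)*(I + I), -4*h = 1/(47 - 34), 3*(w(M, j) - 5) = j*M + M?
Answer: sqrt(323970)/6 ≈ 94.864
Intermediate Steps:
w(M, j) = 5 + M/3 + M*j/3 (w(M, j) = 5 + (j*M + M)/3 = 5 + (M*j + M)/3 = 5 + (M + M*j)/3 = 5 + (M/3 + M*j/3) = 5 + M/3 + M*j/3)
h = -1/52 (h = -1/(4*(47 - 34)) = -1/4/13 = -1/4*1/13 = -1/52 ≈ -0.019231)
C(I) = 2*I*(-1/52 + I) (C(I) = (I - 1/52)*(I + I) = (-1/52 + I)*(2*I) = 2*I*(-1/52 + I))
sqrt(C(F) + w(-25, -66)) = sqrt((1/26)*(-65)*(-1 + 52*(-65)) + (5 + (1/3)*(-25) + (1/3)*(-25)*(-66))) = sqrt((1/26)*(-65)*(-1 - 3380) + (5 - 25/3 + 550)) = sqrt((1/26)*(-65)*(-3381) + 1640/3) = sqrt(16905/2 + 1640/3) = sqrt(53995/6) = sqrt(323970)/6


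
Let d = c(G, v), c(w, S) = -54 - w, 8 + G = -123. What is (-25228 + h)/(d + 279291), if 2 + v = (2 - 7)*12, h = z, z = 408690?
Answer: 191731/139684 ≈ 1.3726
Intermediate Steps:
h = 408690
G = -131 (G = -8 - 123 = -131)
v = -62 (v = -2 + (2 - 7)*12 = -2 - 5*12 = -2 - 60 = -62)
d = 77 (d = -54 - 1*(-131) = -54 + 131 = 77)
(-25228 + h)/(d + 279291) = (-25228 + 408690)/(77 + 279291) = 383462/279368 = 383462*(1/279368) = 191731/139684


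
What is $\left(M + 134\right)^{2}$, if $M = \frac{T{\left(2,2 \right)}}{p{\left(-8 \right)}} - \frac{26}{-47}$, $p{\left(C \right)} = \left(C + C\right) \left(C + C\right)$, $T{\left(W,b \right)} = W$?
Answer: $\frac{655321011361}{36192256} \approx 18107.0$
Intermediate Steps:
$p{\left(C \right)} = 4 C^{2}$ ($p{\left(C \right)} = 2 C 2 C = 4 C^{2}$)
$M = \frac{3375}{6016}$ ($M = \frac{2}{4 \left(-8\right)^{2}} - \frac{26}{-47} = \frac{2}{4 \cdot 64} - - \frac{26}{47} = \frac{2}{256} + \frac{26}{47} = 2 \cdot \frac{1}{256} + \frac{26}{47} = \frac{1}{128} + \frac{26}{47} = \frac{3375}{6016} \approx 0.561$)
$\left(M + 134\right)^{2} = \left(\frac{3375}{6016} + 134\right)^{2} = \left(\frac{809519}{6016}\right)^{2} = \frac{655321011361}{36192256}$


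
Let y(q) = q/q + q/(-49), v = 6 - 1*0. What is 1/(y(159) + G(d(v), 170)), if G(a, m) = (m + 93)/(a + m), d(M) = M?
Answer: -8624/6473 ≈ -1.3323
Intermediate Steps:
v = 6 (v = 6 + 0 = 6)
G(a, m) = (93 + m)/(a + m)
y(q) = 1 - q/49 (y(q) = 1 + q*(-1/49) = 1 - q/49)
1/(y(159) + G(d(v), 170)) = 1/((1 - 1/49*159) + (93 + 170)/(6 + 170)) = 1/((1 - 159/49) + 263/176) = 1/(-110/49 + (1/176)*263) = 1/(-110/49 + 263/176) = 1/(-6473/8624) = -8624/6473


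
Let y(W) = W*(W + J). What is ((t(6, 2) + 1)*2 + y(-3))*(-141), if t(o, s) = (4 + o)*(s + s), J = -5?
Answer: -14946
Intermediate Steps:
t(o, s) = 2*s*(4 + o) (t(o, s) = (4 + o)*(2*s) = 2*s*(4 + o))
y(W) = W*(-5 + W) (y(W) = W*(W - 5) = W*(-5 + W))
((t(6, 2) + 1)*2 + y(-3))*(-141) = ((2*2*(4 + 6) + 1)*2 - 3*(-5 - 3))*(-141) = ((2*2*10 + 1)*2 - 3*(-8))*(-141) = ((40 + 1)*2 + 24)*(-141) = (41*2 + 24)*(-141) = (82 + 24)*(-141) = 106*(-141) = -14946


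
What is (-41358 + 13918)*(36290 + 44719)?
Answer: -2222886960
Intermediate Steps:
(-41358 + 13918)*(36290 + 44719) = -27440*81009 = -2222886960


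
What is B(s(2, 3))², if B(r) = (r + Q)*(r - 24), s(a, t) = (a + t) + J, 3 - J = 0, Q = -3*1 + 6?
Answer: 30976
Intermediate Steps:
Q = 3 (Q = -3 + 6 = 3)
J = 3 (J = 3 - 1*0 = 3 + 0 = 3)
s(a, t) = 3 + a + t (s(a, t) = (a + t) + 3 = 3 + a + t)
B(r) = (-24 + r)*(3 + r) (B(r) = (r + 3)*(r - 24) = (3 + r)*(-24 + r) = (-24 + r)*(3 + r))
B(s(2, 3))² = (-72 + (3 + 2 + 3)² - 21*(3 + 2 + 3))² = (-72 + 8² - 21*8)² = (-72 + 64 - 168)² = (-176)² = 30976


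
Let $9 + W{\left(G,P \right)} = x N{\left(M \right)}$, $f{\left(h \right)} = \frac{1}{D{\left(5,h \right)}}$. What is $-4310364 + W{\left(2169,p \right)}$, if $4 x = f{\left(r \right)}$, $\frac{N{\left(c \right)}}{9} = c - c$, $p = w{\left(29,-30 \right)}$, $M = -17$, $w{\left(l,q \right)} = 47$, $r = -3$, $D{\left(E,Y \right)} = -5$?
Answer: $-4310373$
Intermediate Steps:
$p = 47$
$f{\left(h \right)} = - \frac{1}{5}$ ($f{\left(h \right)} = \frac{1}{-5} = - \frac{1}{5}$)
$N{\left(c \right)} = 0$ ($N{\left(c \right)} = 9 \left(c - c\right) = 9 \cdot 0 = 0$)
$x = - \frac{1}{20}$ ($x = \frac{1}{4} \left(- \frac{1}{5}\right) = - \frac{1}{20} \approx -0.05$)
$W{\left(G,P \right)} = -9$ ($W{\left(G,P \right)} = -9 - 0 = -9 + 0 = -9$)
$-4310364 + W{\left(2169,p \right)} = -4310364 - 9 = -4310373$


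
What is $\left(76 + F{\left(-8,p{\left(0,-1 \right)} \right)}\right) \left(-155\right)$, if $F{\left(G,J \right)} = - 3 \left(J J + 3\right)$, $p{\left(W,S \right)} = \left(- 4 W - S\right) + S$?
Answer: $-10385$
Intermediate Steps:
$p{\left(W,S \right)} = - 4 W$ ($p{\left(W,S \right)} = \left(- S - 4 W\right) + S = - 4 W$)
$F{\left(G,J \right)} = -9 - 3 J^{2}$ ($F{\left(G,J \right)} = - 3 \left(J^{2} + 3\right) = - 3 \left(3 + J^{2}\right) = -9 - 3 J^{2}$)
$\left(76 + F{\left(-8,p{\left(0,-1 \right)} \right)}\right) \left(-155\right) = \left(76 - \left(9 + 3 \left(\left(-4\right) 0\right)^{2}\right)\right) \left(-155\right) = \left(76 - \left(9 + 3 \cdot 0^{2}\right)\right) \left(-155\right) = \left(76 - 9\right) \left(-155\right) = 67 \left(-155\right) = -10385$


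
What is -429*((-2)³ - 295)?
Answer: 129987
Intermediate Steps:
-429*((-2)³ - 295) = -429*(-8 - 295) = -429*(-303) = 129987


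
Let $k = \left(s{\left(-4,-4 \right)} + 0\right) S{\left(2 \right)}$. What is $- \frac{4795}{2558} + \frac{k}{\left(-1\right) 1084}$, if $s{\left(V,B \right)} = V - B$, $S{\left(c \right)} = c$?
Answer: $- \frac{4795}{2558} \approx -1.8745$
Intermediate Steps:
$k = 0$ ($k = \left(\left(-4 - -4\right) + 0\right) 2 = \left(\left(-4 + 4\right) + 0\right) 2 = \left(0 + 0\right) 2 = 0 \cdot 2 = 0$)
$- \frac{4795}{2558} + \frac{k}{\left(-1\right) 1084} = - \frac{4795}{2558} + \frac{0}{\left(-1\right) 1084} = \left(-4795\right) \frac{1}{2558} + \frac{0}{-1084} = - \frac{4795}{2558} + 0 \left(- \frac{1}{1084}\right) = - \frac{4795}{2558} + 0 = - \frac{4795}{2558}$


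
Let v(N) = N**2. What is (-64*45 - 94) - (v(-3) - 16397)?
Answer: 13414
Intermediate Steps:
(-64*45 - 94) - (v(-3) - 16397) = (-64*45 - 94) - ((-3)**2 - 16397) = (-2880 - 94) - (9 - 16397) = -2974 - 1*(-16388) = -2974 + 16388 = 13414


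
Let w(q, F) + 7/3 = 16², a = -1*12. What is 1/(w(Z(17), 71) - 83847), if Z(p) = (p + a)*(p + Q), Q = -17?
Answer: -3/250780 ≈ -1.1963e-5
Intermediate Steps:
a = -12
Z(p) = (-17 + p)*(-12 + p) (Z(p) = (p - 12)*(p - 17) = (-12 + p)*(-17 + p) = (-17 + p)*(-12 + p))
w(q, F) = 761/3 (w(q, F) = -7/3 + 16² = -7/3 + 256 = 761/3)
1/(w(Z(17), 71) - 83847) = 1/(761/3 - 83847) = 1/(-250780/3) = -3/250780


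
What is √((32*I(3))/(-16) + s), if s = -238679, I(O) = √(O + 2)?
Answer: √(-238679 - 2*√5) ≈ 488.55*I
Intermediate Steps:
I(O) = √(2 + O)
√((32*I(3))/(-16) + s) = √((32*√(2 + 3))/(-16) - 238679) = √((32*√5)*(-1/16) - 238679) = √(-2*√5 - 238679) = √(-238679 - 2*√5)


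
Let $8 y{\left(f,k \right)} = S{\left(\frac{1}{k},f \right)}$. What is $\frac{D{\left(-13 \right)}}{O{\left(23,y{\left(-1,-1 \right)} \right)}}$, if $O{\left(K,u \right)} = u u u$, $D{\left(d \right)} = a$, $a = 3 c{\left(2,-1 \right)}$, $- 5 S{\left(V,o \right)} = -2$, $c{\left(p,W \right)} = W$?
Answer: $-24000$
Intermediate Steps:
$S{\left(V,o \right)} = \frac{2}{5}$ ($S{\left(V,o \right)} = \left(- \frac{1}{5}\right) \left(-2\right) = \frac{2}{5}$)
$a = -3$ ($a = 3 \left(-1\right) = -3$)
$y{\left(f,k \right)} = \frac{1}{20}$ ($y{\left(f,k \right)} = \frac{1}{8} \cdot \frac{2}{5} = \frac{1}{20}$)
$D{\left(d \right)} = -3$
$O{\left(K,u \right)} = u^{3}$ ($O{\left(K,u \right)} = u^{2} u = u^{3}$)
$\frac{D{\left(-13 \right)}}{O{\left(23,y{\left(-1,-1 \right)} \right)}} = - \frac{3}{\left(\frac{1}{20}\right)^{3}} = - 3 \frac{1}{\frac{1}{8000}} = \left(-3\right) 8000 = -24000$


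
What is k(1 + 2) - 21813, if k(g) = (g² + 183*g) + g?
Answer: -21252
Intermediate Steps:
k(g) = g² + 184*g
k(1 + 2) - 21813 = (1 + 2)*(184 + (1 + 2)) - 21813 = 3*(184 + 3) - 21813 = 3*187 - 21813 = 561 - 21813 = -21252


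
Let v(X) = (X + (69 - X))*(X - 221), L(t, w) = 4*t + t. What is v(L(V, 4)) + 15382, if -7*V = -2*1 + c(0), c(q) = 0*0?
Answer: 1621/7 ≈ 231.57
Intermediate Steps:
c(q) = 0
V = 2/7 (V = -(-2*1 + 0)/7 = -(-2 + 0)/7 = -⅐*(-2) = 2/7 ≈ 0.28571)
L(t, w) = 5*t
v(X) = -15249 + 69*X (v(X) = 69*(-221 + X) = -15249 + 69*X)
v(L(V, 4)) + 15382 = (-15249 + 69*(5*(2/7))) + 15382 = (-15249 + 69*(10/7)) + 15382 = (-15249 + 690/7) + 15382 = -106053/7 + 15382 = 1621/7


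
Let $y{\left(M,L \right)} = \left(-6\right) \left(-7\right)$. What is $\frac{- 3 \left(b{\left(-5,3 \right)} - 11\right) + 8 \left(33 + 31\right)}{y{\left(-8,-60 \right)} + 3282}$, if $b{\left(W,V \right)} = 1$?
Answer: $\frac{271}{1662} \approx 0.16306$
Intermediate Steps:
$y{\left(M,L \right)} = 42$
$\frac{- 3 \left(b{\left(-5,3 \right)} - 11\right) + 8 \left(33 + 31\right)}{y{\left(-8,-60 \right)} + 3282} = \frac{- 3 \left(1 - 11\right) + 8 \left(33 + 31\right)}{42 + 3282} = \frac{\left(-3\right) \left(-10\right) + 8 \cdot 64}{3324} = \left(30 + 512\right) \frac{1}{3324} = 542 \cdot \frac{1}{3324} = \frac{271}{1662}$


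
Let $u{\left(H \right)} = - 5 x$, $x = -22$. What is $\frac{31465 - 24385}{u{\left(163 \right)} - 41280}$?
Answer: $- \frac{708}{4117} \approx -0.17197$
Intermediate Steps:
$u{\left(H \right)} = 110$ ($u{\left(H \right)} = \left(-5\right) \left(-22\right) = 110$)
$\frac{31465 - 24385}{u{\left(163 \right)} - 41280} = \frac{31465 - 24385}{110 - 41280} = \frac{7080}{-41170} = 7080 \left(- \frac{1}{41170}\right) = - \frac{708}{4117}$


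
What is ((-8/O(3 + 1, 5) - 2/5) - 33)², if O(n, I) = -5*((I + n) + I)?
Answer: 54289/49 ≈ 1107.9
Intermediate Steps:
O(n, I) = -10*I - 5*n (O(n, I) = -5*(n + 2*I) = -10*I - 5*n)
((-8/O(3 + 1, 5) - 2/5) - 33)² = ((-8/(-10*5 - 5*(3 + 1)) - 2/5) - 33)² = ((-8/(-50 - 5*4) - 2*⅕) - 33)² = ((-8/(-50 - 20) - ⅖) - 33)² = ((-8/(-70) - ⅖) - 33)² = ((-8*(-1/70) - ⅖) - 33)² = ((4/35 - ⅖) - 33)² = (-2/7 - 33)² = (-233/7)² = 54289/49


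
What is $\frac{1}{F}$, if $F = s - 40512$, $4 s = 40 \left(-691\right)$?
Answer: $- \frac{1}{47422} \approx -2.1087 \cdot 10^{-5}$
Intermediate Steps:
$s = -6910$ ($s = \frac{40 \left(-691\right)}{4} = \frac{1}{4} \left(-27640\right) = -6910$)
$F = -47422$ ($F = -6910 - 40512 = -47422$)
$\frac{1}{F} = \frac{1}{-47422} = - \frac{1}{47422}$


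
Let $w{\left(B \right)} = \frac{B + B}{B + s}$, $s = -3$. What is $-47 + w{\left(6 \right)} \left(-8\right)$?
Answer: $-79$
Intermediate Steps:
$w{\left(B \right)} = \frac{2 B}{-3 + B}$ ($w{\left(B \right)} = \frac{B + B}{B - 3} = \frac{2 B}{-3 + B}$)
$-47 + w{\left(6 \right)} \left(-8\right) = -47 + 2 \cdot 6 \frac{1}{-3 + 6} \left(-8\right) = -47 + 2 \cdot 6 \cdot \frac{1}{3} \left(-8\right) = -47 + 4 \left(-8\right) = -47 - 32 = -79$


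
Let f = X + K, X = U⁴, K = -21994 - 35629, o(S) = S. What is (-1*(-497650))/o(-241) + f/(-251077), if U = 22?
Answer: -124991037603/60509557 ≈ -2065.6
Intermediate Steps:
K = -57623
X = 234256 (X = 22⁴ = 234256)
f = 176633 (f = 234256 - 57623 = 176633)
(-1*(-497650))/o(-241) + f/(-251077) = -1*(-497650)/(-241) + 176633/(-251077) = 497650*(-1/241) + 176633*(-1/251077) = -497650/241 - 176633/251077 = -124991037603/60509557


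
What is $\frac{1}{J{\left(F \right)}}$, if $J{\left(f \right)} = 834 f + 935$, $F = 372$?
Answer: $\frac{1}{311183} \approx 3.2135 \cdot 10^{-6}$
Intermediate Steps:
$J{\left(f \right)} = 935 + 834 f$
$\frac{1}{J{\left(F \right)}} = \frac{1}{935 + 834 \cdot 372} = \frac{1}{935 + 310248} = \frac{1}{311183}$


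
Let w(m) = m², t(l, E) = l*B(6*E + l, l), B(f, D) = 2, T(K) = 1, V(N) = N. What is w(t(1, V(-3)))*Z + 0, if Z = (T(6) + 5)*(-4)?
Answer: -96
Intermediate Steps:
t(l, E) = 2*l (t(l, E) = l*2 = 2*l)
Z = -24 (Z = (1 + 5)*(-4) = 6*(-4) = -24)
w(t(1, V(-3)))*Z + 0 = (2*1)²*(-24) + 0 = 2²*(-24) + 0 = 4*(-24) + 0 = -96 + 0 = -96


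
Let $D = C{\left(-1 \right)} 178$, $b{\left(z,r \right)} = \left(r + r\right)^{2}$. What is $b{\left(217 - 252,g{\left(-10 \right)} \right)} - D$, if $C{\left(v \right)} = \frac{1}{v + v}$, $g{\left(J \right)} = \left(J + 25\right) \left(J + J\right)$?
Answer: $360089$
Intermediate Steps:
$g{\left(J \right)} = 2 J \left(25 + J\right)$ ($g{\left(J \right)} = \left(25 + J\right) 2 J = 2 J \left(25 + J\right)$)
$C{\left(v \right)} = \frac{1}{2 v}$
$b{\left(z,r \right)} = 4 r^{2}$ ($b{\left(z,r \right)} = \left(2 r\right)^{2} = 4 r^{2}$)
$D = -89$ ($D = \frac{1}{2 \left(-1\right)} 178 = \frac{1}{2} \left(-1\right) 178 = \left(- \frac{1}{2}\right) 178 = -89$)
$b{\left(217 - 252,g{\left(-10 \right)} \right)} - D = 4 \left(2 \left(-10\right) \left(25 - 10\right)\right)^{2} - -89 = 4 \left(2 \left(-10\right) 15\right)^{2} + 89 = 4 \left(-300\right)^{2} + 89 = 4 \cdot 90000 + 89 = 360000 + 89 = 360089$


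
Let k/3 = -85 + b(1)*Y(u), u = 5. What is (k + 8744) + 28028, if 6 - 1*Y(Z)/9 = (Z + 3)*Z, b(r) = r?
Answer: 35599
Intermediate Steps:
Y(Z) = 54 - 9*Z*(3 + Z) (Y(Z) = 54 - 9*(Z + 3)*Z = 54 - 9*(3 + Z)*Z = 54 - 9*Z*(3 + Z))
k = -1173 (k = 3*(-85 + 1*(54 - 27*5 - 9*5²)) = 3*(-85 + 1*(54 - 135 - 9*25)) = 3*(-85 + 1*(54 - 135 - 225)) = 3*(-85 + 1*(-306)) = 3*(-85 - 306) = 3*(-391) = -1173)
(k + 8744) + 28028 = (-1173 + 8744) + 28028 = 7571 + 28028 = 35599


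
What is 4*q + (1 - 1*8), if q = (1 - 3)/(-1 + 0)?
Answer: 1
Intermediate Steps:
q = 2 (q = -2/(-1) = -2*(-1) = 2)
4*q + (1 - 1*8) = 4*2 + (1 - 1*8) = 8 + (1 - 8) = 8 - 7 = 1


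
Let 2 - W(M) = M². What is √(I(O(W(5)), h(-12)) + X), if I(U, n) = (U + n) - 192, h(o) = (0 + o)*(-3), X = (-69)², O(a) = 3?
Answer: 48*√2 ≈ 67.882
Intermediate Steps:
W(M) = 2 - M²
X = 4761
h(o) = -3*o (h(o) = o*(-3) = -3*o)
I(U, n) = -192 + U + n
√(I(O(W(5)), h(-12)) + X) = √((-192 + 3 - 3*(-12)) + 4761) = √((-192 + 3 + 36) + 4761) = √(-153 + 4761) = √4608 = 48*√2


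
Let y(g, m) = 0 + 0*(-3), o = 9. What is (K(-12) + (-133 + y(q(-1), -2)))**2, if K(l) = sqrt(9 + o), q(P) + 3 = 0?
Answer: 17707 - 798*sqrt(2) ≈ 16578.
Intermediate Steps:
q(P) = -3 (q(P) = -3 + 0 = -3)
y(g, m) = 0 (y(g, m) = 0 + 0 = 0)
K(l) = 3*sqrt(2) (K(l) = sqrt(9 + 9) = sqrt(18) = 3*sqrt(2))
(K(-12) + (-133 + y(q(-1), -2)))**2 = (3*sqrt(2) + (-133 + 0))**2 = (3*sqrt(2) - 133)**2 = (-133 + 3*sqrt(2))**2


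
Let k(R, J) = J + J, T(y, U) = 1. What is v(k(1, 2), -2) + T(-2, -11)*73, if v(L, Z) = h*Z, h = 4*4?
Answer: 41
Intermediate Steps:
h = 16
k(R, J) = 2*J
v(L, Z) = 16*Z
v(k(1, 2), -2) + T(-2, -11)*73 = 16*(-2) + 1*73 = -32 + 73 = 41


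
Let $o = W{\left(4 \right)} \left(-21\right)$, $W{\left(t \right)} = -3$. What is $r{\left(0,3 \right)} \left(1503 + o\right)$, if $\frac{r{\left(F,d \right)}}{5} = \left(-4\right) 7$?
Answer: $-219240$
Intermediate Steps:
$r{\left(F,d \right)} = -140$ ($r{\left(F,d \right)} = 5 \left(\left(-4\right) 7\right) = 5 \left(-28\right) = -140$)
$o = 63$ ($o = \left(-3\right) \left(-21\right) = 63$)
$r{\left(0,3 \right)} \left(1503 + o\right) = - 140 \left(1503 + 63\right) = \left(-140\right) 1566 = -219240$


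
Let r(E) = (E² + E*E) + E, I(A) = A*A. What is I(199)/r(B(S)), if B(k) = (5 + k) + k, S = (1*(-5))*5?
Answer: 39601/4005 ≈ 9.8879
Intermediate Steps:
S = -25 (S = -5*5 = -25)
B(k) = 5 + 2*k
I(A) = A²
r(E) = E + 2*E² (r(E) = (E² + E²) + E = 2*E² + E = E + 2*E²)
I(199)/r(B(S)) = 199²/(((5 + 2*(-25))*(1 + 2*(5 + 2*(-25))))) = 39601/(((5 - 50)*(1 + 2*(5 - 50)))) = 39601/((-45*(1 + 2*(-45)))) = 39601/((-45*(1 - 90))) = 39601/((-45*(-89))) = 39601/4005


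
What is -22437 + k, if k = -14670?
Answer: -37107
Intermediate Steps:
-22437 + k = -22437 - 14670 = -37107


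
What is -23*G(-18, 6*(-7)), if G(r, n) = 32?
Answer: -736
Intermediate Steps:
-23*G(-18, 6*(-7)) = -23*32 = -736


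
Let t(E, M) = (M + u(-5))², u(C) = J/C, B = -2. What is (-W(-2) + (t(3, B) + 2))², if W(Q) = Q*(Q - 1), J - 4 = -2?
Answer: 1936/625 ≈ 3.0976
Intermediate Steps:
J = 2 (J = 4 - 2 = 2)
u(C) = 2/C
W(Q) = Q*(-1 + Q)
t(E, M) = (-⅖ + M)² (t(E, M) = (M + 2/(-5))² = (M + 2*(-⅕))² = (M - ⅖)² = (-⅖ + M)²)
(-W(-2) + (t(3, B) + 2))² = (-(-2)*(-1 - 2) + ((-2 + 5*(-2))²/25 + 2))² = (-(-2)*(-3) + ((-2 - 10)²/25 + 2))² = (-1*6 + ((1/25)*(-12)² + 2))² = (-6 + ((1/25)*144 + 2))² = (-6 + (144/25 + 2))² = (-6 + 194/25)² = (44/25)² = 1936/625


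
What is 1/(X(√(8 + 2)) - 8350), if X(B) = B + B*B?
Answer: -834/6955559 - √10/69555590 ≈ -0.00011995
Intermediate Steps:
X(B) = B + B²
1/(X(√(8 + 2)) - 8350) = 1/(√(8 + 2)*(1 + √(8 + 2)) - 8350) = 1/(√10*(1 + √10) - 8350) = 1/(-8350 + √10*(1 + √10))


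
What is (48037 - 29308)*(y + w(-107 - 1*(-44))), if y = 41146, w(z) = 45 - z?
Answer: 772646166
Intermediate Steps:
(48037 - 29308)*(y + w(-107 - 1*(-44))) = (48037 - 29308)*(41146 + (45 - (-107 - 1*(-44)))) = 18729*(41146 + (45 - (-107 + 44))) = 18729*(41146 + (45 - 1*(-63))) = 18729*(41146 + (45 + 63)) = 18729*(41146 + 108) = 18729*41254 = 772646166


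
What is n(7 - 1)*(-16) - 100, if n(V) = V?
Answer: -196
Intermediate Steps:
n(7 - 1)*(-16) - 100 = (7 - 1)*(-16) - 100 = 6*(-16) - 100 = -96 - 100 = -196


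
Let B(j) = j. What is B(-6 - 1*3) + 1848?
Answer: 1839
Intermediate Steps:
B(-6 - 1*3) + 1848 = (-6 - 1*3) + 1848 = (-6 - 3) + 1848 = -9 + 1848 = 1839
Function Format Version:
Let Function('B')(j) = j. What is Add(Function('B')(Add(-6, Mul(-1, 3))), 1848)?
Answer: 1839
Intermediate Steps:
Add(Function('B')(Add(-6, Mul(-1, 3))), 1848) = Add(Add(-6, Mul(-1, 3)), 1848) = Add(Add(-6, -3), 1848) = Add(-9, 1848) = 1839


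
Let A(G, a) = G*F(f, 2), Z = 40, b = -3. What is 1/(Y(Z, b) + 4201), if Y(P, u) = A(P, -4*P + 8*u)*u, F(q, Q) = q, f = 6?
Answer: 1/3481 ≈ 0.00028727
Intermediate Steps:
A(G, a) = 6*G (A(G, a) = G*6 = 6*G)
Y(P, u) = 6*P*u (Y(P, u) = (6*P)*u = 6*P*u)
1/(Y(Z, b) + 4201) = 1/(6*40*(-3) + 4201) = 1/(-720 + 4201) = 1/3481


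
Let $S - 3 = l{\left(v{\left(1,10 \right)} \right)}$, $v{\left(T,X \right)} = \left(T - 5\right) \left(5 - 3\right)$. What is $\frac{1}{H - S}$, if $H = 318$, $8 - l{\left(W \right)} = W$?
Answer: $\frac{1}{299} \approx 0.0033445$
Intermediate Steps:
$v{\left(T,X \right)} = -10 + 2 T$ ($v{\left(T,X \right)} = \left(-5 + T\right) 2 = -10 + 2 T$)
$l{\left(W \right)} = 8 - W$
$S = 19$ ($S = 3 + \left(8 - \left(-10 + 2 \cdot 1\right)\right) = 3 + \left(8 - \left(-10 + 2\right)\right) = 3 + \left(8 - -8\right) = 3 + \left(8 + 8\right) = 3 + 16 = 19$)
$\frac{1}{H - S} = \frac{1}{318 - 19} = \frac{1}{299}$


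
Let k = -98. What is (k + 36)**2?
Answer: 3844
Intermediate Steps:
(k + 36)**2 = (-98 + 36)**2 = (-62)**2 = 3844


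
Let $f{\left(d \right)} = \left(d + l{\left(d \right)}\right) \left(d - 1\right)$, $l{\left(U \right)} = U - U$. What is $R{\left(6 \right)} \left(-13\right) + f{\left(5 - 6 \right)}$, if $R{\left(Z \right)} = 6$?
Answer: $-76$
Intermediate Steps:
$l{\left(U \right)} = 0$
$f{\left(d \right)} = d \left(-1 + d\right)$ ($f{\left(d \right)} = \left(d + 0\right) \left(d - 1\right) = d \left(-1 + d\right)$)
$R{\left(6 \right)} \left(-13\right) + f{\left(5 - 6 \right)} = 6 \left(-13\right) + \left(5 - 6\right) \left(-1 + \left(5 - 6\right)\right) = -78 + \left(5 - 6\right) \left(-1 + \left(5 - 6\right)\right) = -78 - \left(-1 - 1\right) = -78 - -2 = -78 + 2 = -76$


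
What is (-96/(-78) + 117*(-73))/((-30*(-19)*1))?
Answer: -5843/390 ≈ -14.982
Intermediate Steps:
(-96/(-78) + 117*(-73))/((-30*(-19)*1)) = (-96*(-1/78) - 8541)/((570*1)) = (16/13 - 8541)/570 = -111017/13*1/570 = -5843/390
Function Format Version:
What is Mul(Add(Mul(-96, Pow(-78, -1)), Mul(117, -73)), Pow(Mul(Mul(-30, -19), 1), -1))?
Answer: Rational(-5843, 390) ≈ -14.982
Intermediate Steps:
Mul(Add(Mul(-96, Pow(-78, -1)), Mul(117, -73)), Pow(Mul(Mul(-30, -19), 1), -1)) = Mul(Add(Mul(-96, Rational(-1, 78)), -8541), Pow(Mul(570, 1), -1)) = Mul(Add(Rational(16, 13), -8541), Pow(570, -1)) = Mul(Rational(-111017, 13), Rational(1, 570)) = Rational(-5843, 390)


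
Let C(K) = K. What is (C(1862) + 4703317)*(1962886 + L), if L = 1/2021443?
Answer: 18669501731295240321/2021443 ≈ 9.2357e+12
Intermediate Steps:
L = 1/2021443 ≈ 4.9470e-7
(C(1862) + 4703317)*(1962886 + L) = (1862 + 4703317)*(1962886 + 1/2021443) = 4705179*(3967862164499/2021443) = 18669501731295240321/2021443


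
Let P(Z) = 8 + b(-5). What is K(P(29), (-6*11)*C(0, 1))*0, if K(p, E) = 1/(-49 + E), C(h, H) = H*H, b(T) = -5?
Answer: 0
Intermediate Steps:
P(Z) = 3 (P(Z) = 8 - 5 = 3)
C(h, H) = H²
K(P(29), (-6*11)*C(0, 1))*0 = 0/(-49 - 6*11*1²) = 0/(-49 - 66*1) = 0/(-49 - 66) = 0/(-115) = -1/115*0 = 0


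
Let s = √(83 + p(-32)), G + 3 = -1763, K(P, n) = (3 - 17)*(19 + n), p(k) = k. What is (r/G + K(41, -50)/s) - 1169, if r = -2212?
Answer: -1031121/883 + 434*√51/51 ≈ -1107.0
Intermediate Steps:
K(P, n) = -266 - 14*n (K(P, n) = -14*(19 + n) = -266 - 14*n)
G = -1766 (G = -3 - 1763 = -1766)
s = √51 (s = √(83 - 32) = √51 ≈ 7.1414)
(r/G + K(41, -50)/s) - 1169 = (-2212/(-1766) + (-266 - 14*(-50))/(√51)) - 1169 = (-2212*(-1/1766) + (-266 + 700)*(√51/51)) - 1169 = (1106/883 + 434*(√51/51)) - 1169 = (1106/883 + 434*√51/51) - 1169 = -1031121/883 + 434*√51/51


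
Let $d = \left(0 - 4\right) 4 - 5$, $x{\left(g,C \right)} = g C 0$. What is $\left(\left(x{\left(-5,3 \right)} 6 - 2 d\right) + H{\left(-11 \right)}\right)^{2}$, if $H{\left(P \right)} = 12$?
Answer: $2916$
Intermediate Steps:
$x{\left(g,C \right)} = 0$ ($x{\left(g,C \right)} = g 0 = 0$)
$d = -21$ ($d = \left(-4\right) 4 - 5 = -16 - 5 = -21$)
$\left(\left(x{\left(-5,3 \right)} 6 - 2 d\right) + H{\left(-11 \right)}\right)^{2} = \left(\left(0 \cdot 6 - -42\right) + 12\right)^{2} = \left(\left(0 + 42\right) + 12\right)^{2} = \left(42 + 12\right)^{2} = 54^{2} = 2916$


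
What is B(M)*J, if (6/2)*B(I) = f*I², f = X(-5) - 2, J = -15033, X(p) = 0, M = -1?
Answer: 10022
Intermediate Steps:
f = -2 (f = 0 - 2 = -2)
B(I) = -2*I²/3 (B(I) = (-2*I²)/3 = -2*I²/3)
B(M)*J = -⅔*(-1)²*(-15033) = -⅔*1*(-15033) = -⅔*(-15033) = 10022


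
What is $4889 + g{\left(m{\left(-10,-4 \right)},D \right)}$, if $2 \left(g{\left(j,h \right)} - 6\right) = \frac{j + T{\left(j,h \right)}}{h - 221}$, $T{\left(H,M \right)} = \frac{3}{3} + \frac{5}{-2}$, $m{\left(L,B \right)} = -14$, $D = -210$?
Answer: $\frac{8439011}{1724} \approx 4895.0$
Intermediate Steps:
$T{\left(H,M \right)} = - \frac{3}{2}$ ($T{\left(H,M \right)} = 3 \cdot \frac{1}{3} + 5 \left(- \frac{1}{2}\right) = 1 - \frac{5}{2} = - \frac{3}{2}$)
$g{\left(j,h \right)} = 6 + \frac{- \frac{3}{2} + j}{2 \left(-221 + h\right)}$ ($g{\left(j,h \right)} = 6 + \frac{\left(j - \frac{3}{2}\right) \frac{1}{h - 221}}{2} = 6 + \frac{\left(- \frac{3}{2} + j\right) \frac{1}{-221 + h}}{2} = 6 + \frac{\frac{1}{-221 + h} \left(- \frac{3}{2} + j\right)}{2} = 6 + \frac{- \frac{3}{2} + j}{2 \left(-221 + h\right)}$)
$4889 + g{\left(m{\left(-10,-4 \right)},D \right)} = 4889 + \frac{-5307 + 2 \left(-14\right) + 24 \left(-210\right)}{4 \left(-221 - 210\right)} = 4889 + \frac{-5307 - 28 - 5040}{4 \left(-431\right)} = 4889 + \frac{1}{4} \left(- \frac{1}{431}\right) \left(-10375\right) = 4889 + \frac{10375}{1724} = \frac{8439011}{1724}$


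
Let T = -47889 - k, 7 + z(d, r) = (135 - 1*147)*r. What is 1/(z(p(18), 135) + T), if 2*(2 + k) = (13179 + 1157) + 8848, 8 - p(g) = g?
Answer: -1/61106 ≈ -1.6365e-5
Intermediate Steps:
p(g) = 8 - g
k = 11590 (k = -2 + ((13179 + 1157) + 8848)/2 = -2 + (14336 + 8848)/2 = -2 + (½)*23184 = -2 + 11592 = 11590)
z(d, r) = -7 - 12*r (z(d, r) = -7 + (135 - 1*147)*r = -7 + (135 - 147)*r = -7 - 12*r)
T = -59479 (T = -47889 - 1*11590 = -47889 - 11590 = -59479)
1/(z(p(18), 135) + T) = 1/((-7 - 12*135) - 59479) = 1/((-7 - 1620) - 59479) = 1/(-1627 - 59479) = 1/(-61106) = -1/61106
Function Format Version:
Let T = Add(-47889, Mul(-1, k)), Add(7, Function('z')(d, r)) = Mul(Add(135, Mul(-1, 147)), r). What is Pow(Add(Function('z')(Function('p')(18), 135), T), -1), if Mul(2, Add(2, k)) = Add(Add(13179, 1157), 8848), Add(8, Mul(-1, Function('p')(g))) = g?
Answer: Rational(-1, 61106) ≈ -1.6365e-5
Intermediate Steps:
Function('p')(g) = Add(8, Mul(-1, g))
k = 11590 (k = Add(-2, Mul(Rational(1, 2), Add(Add(13179, 1157), 8848))) = Add(-2, Mul(Rational(1, 2), Add(14336, 8848))) = Add(-2, Mul(Rational(1, 2), 23184)) = Add(-2, 11592) = 11590)
Function('z')(d, r) = Add(-7, Mul(-12, r)) (Function('z')(d, r) = Add(-7, Mul(Add(135, Mul(-1, 147)), r)) = Add(-7, Mul(Add(135, -147), r)) = Add(-7, Mul(-12, r)))
T = -59479 (T = Add(-47889, Mul(-1, 11590)) = Add(-47889, -11590) = -59479)
Pow(Add(Function('z')(Function('p')(18), 135), T), -1) = Pow(Add(Add(-7, Mul(-12, 135)), -59479), -1) = Pow(Add(Add(-7, -1620), -59479), -1) = Pow(Add(-1627, -59479), -1) = Pow(-61106, -1) = Rational(-1, 61106)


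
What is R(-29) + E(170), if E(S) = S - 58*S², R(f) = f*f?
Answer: -1675189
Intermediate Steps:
R(f) = f²
E(S) = S - 58*S²
R(-29) + E(170) = (-29)² + 170*(1 - 58*170) = 841 + 170*(1 - 9860) = 841 + 170*(-9859) = 841 - 1676030 = -1675189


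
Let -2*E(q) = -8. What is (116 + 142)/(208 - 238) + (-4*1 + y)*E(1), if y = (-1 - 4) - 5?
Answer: -323/5 ≈ -64.600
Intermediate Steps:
y = -10 (y = -5 - 5 = -10)
E(q) = 4 (E(q) = -½*(-8) = 4)
(116 + 142)/(208 - 238) + (-4*1 + y)*E(1) = (116 + 142)/(208 - 238) + (-4*1 - 10)*4 = 258/(-30) + (-4 - 10)*4 = 258*(-1/30) - 14*4 = -43/5 - 56 = -323/5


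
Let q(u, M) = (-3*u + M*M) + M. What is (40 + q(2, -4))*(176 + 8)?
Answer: 8464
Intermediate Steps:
q(u, M) = M + M**2 - 3*u (q(u, M) = (-3*u + M**2) + M = (M**2 - 3*u) + M = M + M**2 - 3*u)
(40 + q(2, -4))*(176 + 8) = (40 + (-4 + (-4)**2 - 3*2))*(176 + 8) = (40 + (-4 + 16 - 6))*184 = (40 + 6)*184 = 46*184 = 8464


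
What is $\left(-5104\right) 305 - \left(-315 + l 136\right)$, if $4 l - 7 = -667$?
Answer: $-1533965$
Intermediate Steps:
$l = -165$ ($l = \frac{7}{4} + \frac{1}{4} \left(-667\right) = \frac{7}{4} - \frac{667}{4} = -165$)
$\left(-5104\right) 305 - \left(-315 + l 136\right) = \left(-5104\right) 305 - \left(-315 - 22440\right) = -1556720 - \left(-315 - 22440\right) = -1556720 - -22755 = -1556720 + 22755 = -1533965$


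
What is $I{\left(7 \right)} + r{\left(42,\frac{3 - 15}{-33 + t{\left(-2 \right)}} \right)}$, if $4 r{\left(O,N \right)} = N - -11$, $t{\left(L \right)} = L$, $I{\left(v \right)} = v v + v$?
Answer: $\frac{8237}{140} \approx 58.836$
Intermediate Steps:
$I{\left(v \right)} = v + v^{2}$ ($I{\left(v \right)} = v^{2} + v = v + v^{2}$)
$r{\left(O,N \right)} = \frac{11}{4} + \frac{N}{4}$ ($r{\left(O,N \right)} = \frac{N - -11}{4} = \frac{N + 11}{4} = \frac{11 + N}{4} = \frac{11}{4} + \frac{N}{4}$)
$I{\left(7 \right)} + r{\left(42,\frac{3 - 15}{-33 + t{\left(-2 \right)}} \right)} = 7 \left(1 + 7\right) + \left(\frac{11}{4} + \frac{\left(3 - 15\right) \frac{1}{-33 - 2}}{4}\right) = 7 \cdot 8 + \left(\frac{11}{4} + \frac{\left(-12\right) \frac{1}{-35}}{4}\right) = 56 + \left(\frac{11}{4} + \frac{\left(-12\right) \left(- \frac{1}{35}\right)}{4}\right) = 56 + \left(\frac{11}{4} + \frac{1}{4} \cdot \frac{12}{35}\right) = 56 + \left(\frac{11}{4} + \frac{3}{35}\right) = 56 + \frac{397}{140} = \frac{8237}{140}$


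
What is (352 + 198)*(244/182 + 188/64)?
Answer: 1712975/728 ≈ 2353.0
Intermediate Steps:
(352 + 198)*(244/182 + 188/64) = 550*(244*(1/182) + 188*(1/64)) = 550*(122/91 + 47/16) = 550*(6229/1456) = 1712975/728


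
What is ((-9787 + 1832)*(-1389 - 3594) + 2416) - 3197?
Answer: 39638984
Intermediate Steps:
((-9787 + 1832)*(-1389 - 3594) + 2416) - 3197 = (-7955*(-4983) + 2416) - 3197 = (39639765 + 2416) - 3197 = 39642181 - 3197 = 39638984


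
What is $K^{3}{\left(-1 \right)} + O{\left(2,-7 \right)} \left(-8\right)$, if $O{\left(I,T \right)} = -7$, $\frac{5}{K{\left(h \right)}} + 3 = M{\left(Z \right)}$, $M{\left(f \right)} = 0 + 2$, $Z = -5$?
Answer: $-69$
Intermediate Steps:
$M{\left(f \right)} = 2$
$K{\left(h \right)} = -5$ ($K{\left(h \right)} = \frac{5}{-3 + 2} = \frac{5}{-1} = 5 \left(-1\right) = -5$)
$K^{3}{\left(-1 \right)} + O{\left(2,-7 \right)} \left(-8\right) = \left(-5\right)^{3} - -56 = -125 + 56 = -69$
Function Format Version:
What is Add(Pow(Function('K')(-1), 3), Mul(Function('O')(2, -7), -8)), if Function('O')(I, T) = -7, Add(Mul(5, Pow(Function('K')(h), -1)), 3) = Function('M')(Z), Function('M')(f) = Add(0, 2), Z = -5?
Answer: -69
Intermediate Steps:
Function('M')(f) = 2
Function('K')(h) = -5 (Function('K')(h) = Mul(5, Pow(Add(-3, 2), -1)) = Mul(5, Pow(-1, -1)) = Mul(5, -1) = -5)
Add(Pow(Function('K')(-1), 3), Mul(Function('O')(2, -7), -8)) = Add(Pow(-5, 3), Mul(-7, -8)) = Add(-125, 56) = -69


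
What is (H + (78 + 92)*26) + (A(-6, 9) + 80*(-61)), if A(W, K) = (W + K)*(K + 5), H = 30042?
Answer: 29624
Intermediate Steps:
A(W, K) = (5 + K)*(K + W) (A(W, K) = (K + W)*(5 + K) = (5 + K)*(K + W))
(H + (78 + 92)*26) + (A(-6, 9) + 80*(-61)) = (30042 + (78 + 92)*26) + ((9² + 5*9 + 5*(-6) + 9*(-6)) + 80*(-61)) = (30042 + 170*26) + ((81 + 45 - 30 - 54) - 4880) = (30042 + 4420) + (42 - 4880) = 34462 - 4838 = 29624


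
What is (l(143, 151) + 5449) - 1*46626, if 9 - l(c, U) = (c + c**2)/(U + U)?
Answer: -6226664/151 ≈ -41236.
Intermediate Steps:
l(c, U) = 9 - (c + c**2)/(2*U) (l(c, U) = 9 - (c + c**2)/(U + U) = 9 - (c + c**2)/(2*U))
(l(143, 151) + 5449) - 1*46626 = ((1/2)*(-1*143 - 1*143**2 + 18*151)/151 + 5449) - 1*46626 = ((1/2)*(1/151)*(-143 - 1*20449 + 2718) + 5449) - 46626 = ((1/2)*(1/151)*(-143 - 20449 + 2718) + 5449) - 46626 = ((1/2)*(1/151)*(-17874) + 5449) - 46626 = (-8937/151 + 5449) - 46626 = 813862/151 - 46626 = -6226664/151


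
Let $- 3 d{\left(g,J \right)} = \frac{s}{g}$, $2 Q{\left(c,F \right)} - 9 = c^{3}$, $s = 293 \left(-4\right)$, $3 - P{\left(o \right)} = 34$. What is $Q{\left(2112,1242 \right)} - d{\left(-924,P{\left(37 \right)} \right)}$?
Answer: $\frac{6528523573927}{1386} \approx 4.7103 \cdot 10^{9}$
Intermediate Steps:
$P{\left(o \right)} = -31$ ($P{\left(o \right)} = 3 - 34 = -31$)
$s = -1172$
$Q{\left(c,F \right)} = \frac{9}{2} + \frac{c^{3}}{2}$
$d{\left(g,J \right)} = \frac{1172}{3 g}$ ($d{\left(g,J \right)} = - \frac{\left(-1172\right) \frac{1}{g}}{3} = \frac{1172}{3 g}$)
$Q{\left(2112,1242 \right)} - d{\left(-924,P{\left(37 \right)} \right)} = \left(\frac{9}{2} + \frac{2112^{3}}{2}\right) - \frac{1172}{3 \left(-924\right)} = \left(\frac{9}{2} + \frac{1}{2} \cdot 9420668928\right) - \frac{1172}{3} \left(- \frac{1}{924}\right) = \left(\frac{9}{2} + 4710334464\right) - - \frac{293}{693} = \frac{9420668937}{2} + \frac{293}{693} = \frac{6528523573927}{1386}$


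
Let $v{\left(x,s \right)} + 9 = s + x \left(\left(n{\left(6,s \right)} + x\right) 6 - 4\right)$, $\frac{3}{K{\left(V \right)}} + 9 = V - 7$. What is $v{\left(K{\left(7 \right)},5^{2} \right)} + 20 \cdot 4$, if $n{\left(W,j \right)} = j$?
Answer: $48$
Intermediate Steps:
$K{\left(V \right)} = \frac{3}{-16 + V}$ ($K{\left(V \right)} = \frac{3}{-9 + \left(V - 7\right)} = \frac{3}{-9 + \left(-7 + V\right)} = \frac{3}{-16 + V}$)
$v{\left(x,s \right)} = -9 + s + x \left(-4 + 6 s + 6 x\right)$ ($v{\left(x,s \right)} = -9 + \left(s + x \left(\left(s + x\right) 6 - 4\right)\right) = -9 + \left(s + x \left(\left(6 s + 6 x\right) - 4\right)\right) = -9 + \left(s + x \left(-4 + 6 s + 6 x\right)\right) = -9 + s + x \left(-4 + 6 s + 6 x\right)$)
$v{\left(K{\left(7 \right)},5^{2} \right)} + 20 \cdot 4 = \left(-9 + 5^{2} - 4 \frac{3}{-16 + 7} + 6 \left(\frac{3}{-16 + 7}\right)^{2} + 6 \cdot 5^{2} \frac{3}{-16 + 7}\right) + 20 \cdot 4 = \left(-9 + 25 - 4 \frac{3}{-9} + 6 \left(\frac{3}{-9}\right)^{2} + 6 \cdot 25 \frac{3}{-9}\right) + 80 = \left(-9 + 25 - 4 \cdot 3 \left(- \frac{1}{9}\right) + 6 \left(3 \left(- \frac{1}{9}\right)\right)^{2} + 6 \cdot 25 \cdot 3 \left(- \frac{1}{9}\right)\right) + 80 = \left(-9 + 25 - - \frac{4}{3} + 6 \left(- \frac{1}{3}\right)^{2} + 6 \cdot 25 \left(- \frac{1}{3}\right)\right) + 80 = \left(-9 + 25 + \frac{4}{3} + 6 \cdot \frac{1}{9} - 50\right) + 80 = \left(-9 + 25 + \frac{4}{3} + \frac{2}{3} - 50\right) + 80 = -32 + 80 = 48$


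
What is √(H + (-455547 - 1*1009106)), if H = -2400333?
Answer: I*√3864986 ≈ 1966.0*I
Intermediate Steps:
√(H + (-455547 - 1*1009106)) = √(-2400333 + (-455547 - 1*1009106)) = √(-2400333 + (-455547 - 1009106)) = √(-2400333 - 1464653) = √(-3864986) = I*√3864986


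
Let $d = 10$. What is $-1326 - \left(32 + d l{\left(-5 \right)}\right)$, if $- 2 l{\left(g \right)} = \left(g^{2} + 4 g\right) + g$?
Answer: $-1358$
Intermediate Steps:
$l{\left(g \right)} = - \frac{5 g}{2} - \frac{g^{2}}{2}$ ($l{\left(g \right)} = - \frac{\left(g^{2} + 4 g\right) + g}{2} = - \frac{g^{2} + 5 g}{2} = - \frac{5 g}{2} - \frac{g^{2}}{2}$)
$-1326 - \left(32 + d l{\left(-5 \right)}\right) = -1326 - \left(32 + 10 \left(\left(- \frac{1}{2}\right) \left(-5\right) \left(5 - 5\right)\right)\right) = -1326 - \left(32 + 10 \left(\left(- \frac{1}{2}\right) \left(-5\right) 0\right)\right) = -1326 - \left(32 + 10 \cdot 0\right) = -1326 - \left(32 + 0\right) = -1326 - 32 = -1358$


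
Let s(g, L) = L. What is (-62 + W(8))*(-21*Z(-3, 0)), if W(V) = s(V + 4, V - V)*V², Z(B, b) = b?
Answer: 0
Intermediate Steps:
W(V) = 0 (W(V) = (V - V)*V² = 0*V² = 0)
(-62 + W(8))*(-21*Z(-3, 0)) = (-62 + 0)*(-21*0) = -62*0 = 0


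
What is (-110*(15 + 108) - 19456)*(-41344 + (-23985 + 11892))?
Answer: 1762672882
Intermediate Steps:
(-110*(15 + 108) - 19456)*(-41344 + (-23985 + 11892)) = (-110*123 - 19456)*(-41344 - 12093) = (-13530 - 19456)*(-53437) = -32986*(-53437) = 1762672882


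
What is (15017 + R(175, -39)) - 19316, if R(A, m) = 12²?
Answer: -4155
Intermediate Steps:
R(A, m) = 144
(15017 + R(175, -39)) - 19316 = (15017 + 144) - 19316 = 15161 - 19316 = -4155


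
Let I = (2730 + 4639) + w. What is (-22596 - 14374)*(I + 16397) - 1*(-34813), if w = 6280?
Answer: -1110765807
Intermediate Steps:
I = 13649 (I = (2730 + 4639) + 6280 = 7369 + 6280 = 13649)
(-22596 - 14374)*(I + 16397) - 1*(-34813) = (-22596 - 14374)*(13649 + 16397) - 1*(-34813) = -36970*30046 + 34813 = -1110800620 + 34813 = -1110765807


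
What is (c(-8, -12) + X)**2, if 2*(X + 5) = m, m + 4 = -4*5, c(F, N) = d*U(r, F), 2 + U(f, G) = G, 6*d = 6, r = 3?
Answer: 729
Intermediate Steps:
d = 1 (d = (1/6)*6 = 1)
U(f, G) = -2 + G
c(F, N) = -2 + F (c(F, N) = 1*(-2 + F) = -2 + F)
m = -24 (m = -4 - 4*5 = -4 - 20 = -24)
X = -17 (X = -5 + (1/2)*(-24) = -5 - 12 = -17)
(c(-8, -12) + X)**2 = ((-2 - 8) - 17)**2 = (-10 - 17)**2 = (-27)**2 = 729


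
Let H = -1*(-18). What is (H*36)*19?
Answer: 12312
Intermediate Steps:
H = 18
(H*36)*19 = (18*36)*19 = 648*19 = 12312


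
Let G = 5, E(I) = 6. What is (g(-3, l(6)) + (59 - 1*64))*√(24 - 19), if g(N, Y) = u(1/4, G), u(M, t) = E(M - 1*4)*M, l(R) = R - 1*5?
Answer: -7*√5/2 ≈ -7.8262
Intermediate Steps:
l(R) = -5 + R (l(R) = R - 5 = -5 + R)
u(M, t) = 6*M
g(N, Y) = 3/2 (g(N, Y) = 6/4 = 6*(¼) = 3/2)
(g(-3, l(6)) + (59 - 1*64))*√(24 - 19) = (3/2 + (59 - 1*64))*√(24 - 19) = (3/2 + (59 - 64))*√5 = (3/2 - 5)*√5 = -7*√5/2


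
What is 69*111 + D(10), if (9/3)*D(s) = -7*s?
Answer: 22907/3 ≈ 7635.7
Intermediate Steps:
D(s) = -7*s/3 (D(s) = (-7*s)/3 = -7*s/3)
69*111 + D(10) = 69*111 - 7/3*10 = 7659 - 70/3 = 22907/3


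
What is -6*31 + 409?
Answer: 223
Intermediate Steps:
-6*31 + 409 = -186 + 409 = 223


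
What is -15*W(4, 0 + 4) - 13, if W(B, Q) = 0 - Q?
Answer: 47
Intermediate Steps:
W(B, Q) = -Q
-15*W(4, 0 + 4) - 13 = -(-15)*(0 + 4) - 13 = -(-15)*4 - 13 = -15*(-4) - 13 = 60 - 13 = 47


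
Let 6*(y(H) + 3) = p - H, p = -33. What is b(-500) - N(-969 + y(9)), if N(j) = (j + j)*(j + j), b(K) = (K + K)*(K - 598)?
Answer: -2735764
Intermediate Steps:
y(H) = -17/2 - H/6 (y(H) = -3 + (-33 - H)/6 = -3 + (-11/2 - H/6) = -17/2 - H/6)
b(K) = 2*K*(-598 + K) (b(K) = (2*K)*(-598 + K) = 2*K*(-598 + K))
N(j) = 4*j**2 (N(j) = (2*j)*(2*j) = 4*j**2)
b(-500) - N(-969 + y(9)) = 2*(-500)*(-598 - 500) - 4*(-969 + (-17/2 - 1/6*9))**2 = 2*(-500)*(-1098) - 4*(-969 + (-17/2 - 3/2))**2 = 1098000 - 4*(-969 - 10)**2 = 1098000 - 4*(-979)**2 = 1098000 - 4*958441 = 1098000 - 1*3833764 = 1098000 - 3833764 = -2735764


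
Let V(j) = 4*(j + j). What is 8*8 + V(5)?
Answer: 104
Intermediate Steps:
V(j) = 8*j (V(j) = 4*(2*j) = 8*j)
8*8 + V(5) = 8*8 + 8*5 = 64 + 40 = 104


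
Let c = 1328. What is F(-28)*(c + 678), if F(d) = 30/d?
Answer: -15045/7 ≈ -2149.3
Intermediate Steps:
F(-28)*(c + 678) = (30/(-28))*(1328 + 678) = (30*(-1/28))*2006 = -15/14*2006 = -15045/7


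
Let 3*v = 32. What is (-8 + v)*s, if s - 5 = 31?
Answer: 96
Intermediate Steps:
v = 32/3 (v = (⅓)*32 = 32/3 ≈ 10.667)
s = 36 (s = 5 + 31 = 36)
(-8 + v)*s = (-8 + 32/3)*36 = (8/3)*36 = 96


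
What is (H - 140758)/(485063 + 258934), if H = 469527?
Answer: 328769/743997 ≈ 0.44190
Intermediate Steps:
(H - 140758)/(485063 + 258934) = (469527 - 140758)/(485063 + 258934) = 328769/743997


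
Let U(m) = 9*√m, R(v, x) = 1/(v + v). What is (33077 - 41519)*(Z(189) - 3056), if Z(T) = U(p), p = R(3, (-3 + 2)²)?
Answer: 25798752 - 12663*√6 ≈ 2.5768e+7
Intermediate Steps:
R(v, x) = 1/(2*v)
p = ⅙ (p = (½)/3 = (½)*(⅓) = ⅙ ≈ 0.16667)
Z(T) = 3*√6/2 (Z(T) = 9*√(⅙) = 9*(√6/6) = 3*√6/2)
(33077 - 41519)*(Z(189) - 3056) = (33077 - 41519)*(3*√6/2 - 3056) = -8442*(-3056 + 3*√6/2) = 25798752 - 12663*√6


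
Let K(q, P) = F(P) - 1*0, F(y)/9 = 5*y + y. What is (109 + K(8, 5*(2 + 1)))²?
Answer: 844561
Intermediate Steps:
F(y) = 54*y (F(y) = 9*(5*y + y) = 9*(6*y) = 54*y)
K(q, P) = 54*P (K(q, P) = 54*P - 1*0 = 54*P + 0 = 54*P)
(109 + K(8, 5*(2 + 1)))² = (109 + 54*(5*(2 + 1)))² = (109 + 54*(5*3))² = (109 + 54*15)² = (109 + 810)² = 919² = 844561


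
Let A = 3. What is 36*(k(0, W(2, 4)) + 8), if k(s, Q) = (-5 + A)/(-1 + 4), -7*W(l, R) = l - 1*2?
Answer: 264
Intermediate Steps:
W(l, R) = 2/7 - l/7 (W(l, R) = -(l - 1*2)/7 = -(l - 2)/7 = -(-2 + l)/7 = 2/7 - l/7)
k(s, Q) = -⅔ (k(s, Q) = (-5 + 3)/(-1 + 4) = -2/3 = -2*⅓ = -⅔)
36*(k(0, W(2, 4)) + 8) = 36*(-⅔ + 8) = 36*(22/3) = 264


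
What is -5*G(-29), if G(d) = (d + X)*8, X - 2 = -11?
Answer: 1520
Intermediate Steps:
X = -9 (X = 2 - 11 = -9)
G(d) = -72 + 8*d (G(d) = (d - 9)*8 = (-9 + d)*8 = -72 + 8*d)
-5*G(-29) = -5*(-72 + 8*(-29)) = -5*(-72 - 232) = -5*(-304) = 1520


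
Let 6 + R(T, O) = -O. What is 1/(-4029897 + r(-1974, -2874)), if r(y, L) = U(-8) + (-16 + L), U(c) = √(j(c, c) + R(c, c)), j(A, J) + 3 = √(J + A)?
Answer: -1/(4032787 - √(-1 + 4*I)) ≈ -2.4797e-7 - 9.841e-14*I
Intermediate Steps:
j(A, J) = -3 + √(A + J) (j(A, J) = -3 + √(J + A) = -3 + √(A + J))
R(T, O) = -6 - O
U(c) = √(-9 - c + √2*√c) (U(c) = √((-3 + √(c + c)) + (-6 - c)) = √((-3 + √(2*c)) + (-6 - c)) = √((-3 + √2*√c) + (-6 - c)) = √(-9 - c + √2*√c))
r(y, L) = -16 + L + √(-1 + 4*I) (r(y, L) = √(-9 - 1*(-8) + √2*√(-8)) + (-16 + L) = √(-9 + 8 + √2*(2*I*√2)) + (-16 + L) = √(-9 + 8 + 4*I) + (-16 + L) = √(-1 + 4*I) + (-16 + L) = -16 + L + √(-1 + 4*I))
1/(-4029897 + r(-1974, -2874)) = 1/(-4029897 + (-16 - 2874 + √(-1 + 4*I))) = 1/(-4029897 + (-2890 + √(-1 + 4*I))) = 1/(-4032787 + √(-1 + 4*I))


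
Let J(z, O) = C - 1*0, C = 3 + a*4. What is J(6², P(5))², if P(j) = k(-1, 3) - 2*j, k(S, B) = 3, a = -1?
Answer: 1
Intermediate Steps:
P(j) = 3 - 2*j
C = -1 (C = 3 - 1*4 = 3 - 4 = -1)
J(z, O) = -1 (J(z, O) = -1 - 1*0 = -1 + 0 = -1)
J(6², P(5))² = (-1)² = 1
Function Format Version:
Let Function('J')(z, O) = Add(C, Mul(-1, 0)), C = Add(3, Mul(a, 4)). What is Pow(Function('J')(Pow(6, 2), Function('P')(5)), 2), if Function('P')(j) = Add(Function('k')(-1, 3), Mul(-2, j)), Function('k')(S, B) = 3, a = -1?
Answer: 1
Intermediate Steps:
Function('P')(j) = Add(3, Mul(-2, j))
C = -1 (C = Add(3, Mul(-1, 4)) = Add(3, -4) = -1)
Function('J')(z, O) = -1 (Function('J')(z, O) = Add(-1, Mul(-1, 0)) = Add(-1, 0) = -1)
Pow(Function('J')(Pow(6, 2), Function('P')(5)), 2) = Pow(-1, 2) = 1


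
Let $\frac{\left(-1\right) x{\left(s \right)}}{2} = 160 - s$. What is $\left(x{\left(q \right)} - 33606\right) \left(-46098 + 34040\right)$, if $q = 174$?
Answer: $404883524$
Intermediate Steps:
$x{\left(s \right)} = -320 + 2 s$ ($x{\left(s \right)} = - 2 \left(160 - s\right) = -320 + 2 s$)
$\left(x{\left(q \right)} - 33606\right) \left(-46098 + 34040\right) = \left(\left(-320 + 2 \cdot 174\right) - 33606\right) \left(-46098 + 34040\right) = \left(\left(-320 + 348\right) - 33606\right) \left(-12058\right) = \left(28 - 33606\right) \left(-12058\right) = \left(-33578\right) \left(-12058\right) = 404883524$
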